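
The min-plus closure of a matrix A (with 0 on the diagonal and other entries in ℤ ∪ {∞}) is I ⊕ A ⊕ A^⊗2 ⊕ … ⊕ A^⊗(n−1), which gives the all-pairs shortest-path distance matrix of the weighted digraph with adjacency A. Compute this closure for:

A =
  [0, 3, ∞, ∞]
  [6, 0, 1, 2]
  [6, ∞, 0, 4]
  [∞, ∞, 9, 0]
Closure =
  [0, 3, 4, 5]
  [6, 0, 1, 2]
  [6, 9, 0, 4]
  [15, 18, 9, 0]

This is the Floyd-Warshall all-pairs shortest-path computation. For each intermediate vertex k = 0, 1, …, 3, update dist[i][j] ← min(dist[i][j], dist[i][k] + dist[k][j]). The final matrix gives, for each (i, j), the minimum total weight of any directed path from i to j (possibly empty when i = j).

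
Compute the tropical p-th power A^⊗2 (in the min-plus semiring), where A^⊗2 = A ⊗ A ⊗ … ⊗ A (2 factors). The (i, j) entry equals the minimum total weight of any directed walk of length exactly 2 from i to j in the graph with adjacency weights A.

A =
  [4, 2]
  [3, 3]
A^⊗2 =
  [5, 5]
  [6, 5]

Each entry (A^⊗2)_ij equals the minimum over all length-2 walks i = v_0 → v_1 → … → v_2 = j of Σ_t A[v_t][v_{t+1}]. For example, for (i, j) = (0, 1) we minimise over 2 possible intermediate vertex sequences; the minimum is 5, attained along the walk 0 → 1 → 1.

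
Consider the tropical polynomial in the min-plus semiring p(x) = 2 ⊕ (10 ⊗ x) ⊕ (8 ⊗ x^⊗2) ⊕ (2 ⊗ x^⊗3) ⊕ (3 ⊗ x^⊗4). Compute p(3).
p(3) = 2

A tropical monomial a ⊗ x^⊗i evaluates to a + i · x. Evaluating each term at x = 3:
  Term 0 contributes 2 + 0 · 3 = 2
  Term 1 contributes 10 + 1 · 3 = 13
  Term 2 contributes 8 + 2 · 3 = 14
  Term 3 contributes 2 + 3 · 3 = 11
  Term 4 contributes 3 + 4 · 3 = 15
p(3) = ⊕ of these = min[2, 13, 14, 11, 15] = 2.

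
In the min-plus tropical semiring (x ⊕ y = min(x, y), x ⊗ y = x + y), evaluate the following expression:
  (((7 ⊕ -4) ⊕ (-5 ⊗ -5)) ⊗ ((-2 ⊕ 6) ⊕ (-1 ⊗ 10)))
(((7 ⊕ -4) ⊕ (-5 ⊗ -5)) ⊗ ((-2 ⊕ 6) ⊕ (-1 ⊗ 10))) = -12

Expand innermost to outermost. Recall ⊕ takes the minimum of its arguments and ⊗ takes their sum. Working out the expression (((7 ⊕ -4) ⊕ (-5 ⊗ -5)) ⊗ ((-2 ⊕ 6) ⊕ (-1 ⊗ 10))) gives -12.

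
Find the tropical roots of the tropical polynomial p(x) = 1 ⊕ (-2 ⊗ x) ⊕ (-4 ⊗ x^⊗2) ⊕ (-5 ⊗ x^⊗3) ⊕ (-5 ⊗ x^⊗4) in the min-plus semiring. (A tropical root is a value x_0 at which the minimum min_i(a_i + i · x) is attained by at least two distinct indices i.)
Roots: {0, 1, 2, 3}

Each tropical root is a break point of the lower envelope of the lines y = a_i + i · x (there are 5 lines, with slopes 0, 1, ..., 4). Only the lines that attain the minimum somewhere contribute to roots; other lines are dominated. Here the surviving (envelope) indices are i = 4, i = 3, i = 2, i = 1, i = 0.
Intersections between consecutive envelope lines give the roots: for adjacent envelope indices i < j the intersection is x = (a_i − a_j) / (j − i). Reading off the sorted break points: {0, 1, 2, 3}.
Verification: at each break x_0, at least two indices attain the minimum of min_i(a_i + i · x_0).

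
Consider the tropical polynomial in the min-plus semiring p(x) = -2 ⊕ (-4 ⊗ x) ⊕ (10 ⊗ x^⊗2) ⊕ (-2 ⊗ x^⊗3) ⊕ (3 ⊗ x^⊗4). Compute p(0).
p(0) = -4

A tropical monomial a ⊗ x^⊗i evaluates to a + i · x. Evaluating each term at x = 0:
  Term 0 contributes -2 + 0 · 0 = -2
  Term 1 contributes -4 + 1 · 0 = -4
  Term 2 contributes 10 + 2 · 0 = 10
  Term 3 contributes -2 + 3 · 0 = -2
  Term 4 contributes 3 + 4 · 0 = 3
p(0) = ⊕ of these = min[-2, -4, 10, -2, 3] = -4.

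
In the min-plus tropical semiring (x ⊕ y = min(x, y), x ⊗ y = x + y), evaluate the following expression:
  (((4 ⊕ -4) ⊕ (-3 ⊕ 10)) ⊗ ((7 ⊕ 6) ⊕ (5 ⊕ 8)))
(((4 ⊕ -4) ⊕ (-3 ⊕ 10)) ⊗ ((7 ⊕ 6) ⊕ (5 ⊕ 8))) = 1

Expand innermost to outermost. Recall ⊕ takes the minimum of its arguments and ⊗ takes their sum. Working out the expression (((4 ⊕ -4) ⊕ (-3 ⊕ 10)) ⊗ ((7 ⊕ 6) ⊕ (5 ⊕ 8))) gives 1.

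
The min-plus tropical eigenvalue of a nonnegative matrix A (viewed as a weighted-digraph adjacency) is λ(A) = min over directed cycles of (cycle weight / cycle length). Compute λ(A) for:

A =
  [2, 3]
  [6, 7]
λ(A) = 2

Enumerate directed cycles and compute their means (weight / length). Sample:
  cycle 0 → 0: weight = 2, length = 1, mean = 2/1 ≈ 2.000
  cycle 1 → 1: weight = 7, length = 1, mean = 7/1 ≈ 7.000
  cycle 0 → 1 → 0: weight = 9, length = 2, mean = 9/2 ≈ 4.500
  cycle 1 → 0 → 1: weight = 9, length = 2, mean = 9/2 ≈ 4.500
Minimum mean = 2.000, attained e.g. along the cycle 0 → 0 with weight 2 and length 1. So λ(A) = 2/1 = 2.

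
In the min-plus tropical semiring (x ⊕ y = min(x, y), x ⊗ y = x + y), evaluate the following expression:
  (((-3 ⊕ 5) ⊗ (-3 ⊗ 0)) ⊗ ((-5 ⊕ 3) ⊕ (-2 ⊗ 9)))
(((-3 ⊕ 5) ⊗ (-3 ⊗ 0)) ⊗ ((-5 ⊕ 3) ⊕ (-2 ⊗ 9))) = -11

Expand innermost to outermost. Recall ⊕ takes the minimum of its arguments and ⊗ takes their sum. Working out the expression (((-3 ⊕ 5) ⊗ (-3 ⊗ 0)) ⊗ ((-5 ⊕ 3) ⊕ (-2 ⊗ 9))) gives -11.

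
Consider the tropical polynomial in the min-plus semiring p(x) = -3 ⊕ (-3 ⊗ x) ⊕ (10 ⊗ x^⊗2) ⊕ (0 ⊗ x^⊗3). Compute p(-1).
p(-1) = -4

A tropical monomial a ⊗ x^⊗i evaluates to a + i · x. Evaluating each term at x = -1:
  Term 0 contributes -3 + 0 · -1 = -3
  Term 1 contributes -3 + 1 · -1 = -4
  Term 2 contributes 10 + 2 · -1 = 8
  Term 3 contributes 0 + 3 · -1 = -3
p(-1) = ⊕ of these = min[-3, -4, 8, -3] = -4.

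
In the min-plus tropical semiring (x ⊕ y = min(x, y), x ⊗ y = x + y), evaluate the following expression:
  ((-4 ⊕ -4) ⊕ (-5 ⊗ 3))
((-4 ⊕ -4) ⊕ (-5 ⊗ 3)) = -4

Expand innermost to outermost. Recall ⊕ takes the minimum of its arguments and ⊗ takes their sum. Working out the expression ((-4 ⊕ -4) ⊕ (-5 ⊗ 3)) gives -4.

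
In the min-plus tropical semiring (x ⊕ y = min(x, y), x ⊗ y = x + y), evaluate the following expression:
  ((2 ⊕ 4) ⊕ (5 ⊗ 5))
((2 ⊕ 4) ⊕ (5 ⊗ 5)) = 2

Expand innermost to outermost. Recall ⊕ takes the minimum of its arguments and ⊗ takes their sum. Working out the expression ((2 ⊕ 4) ⊕ (5 ⊗ 5)) gives 2.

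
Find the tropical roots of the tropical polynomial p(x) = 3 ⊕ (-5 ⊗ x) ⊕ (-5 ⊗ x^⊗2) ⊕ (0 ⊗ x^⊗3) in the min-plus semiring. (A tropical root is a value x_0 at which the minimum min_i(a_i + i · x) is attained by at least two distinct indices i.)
Roots: {-5, 0, 8}

Each tropical root is a break point of the lower envelope of the lines y = a_i + i · x (there are 4 lines, with slopes 0, 1, ..., 3). Only the lines that attain the minimum somewhere contribute to roots; other lines are dominated. Here the surviving (envelope) indices are i = 3, i = 2, i = 1, i = 0.
Intersections between consecutive envelope lines give the roots: for adjacent envelope indices i < j the intersection is x = (a_i − a_j) / (j − i). Reading off the sorted break points: {-5, 0, 8}.
Verification: at each break x_0, at least two indices attain the minimum of min_i(a_i + i · x_0).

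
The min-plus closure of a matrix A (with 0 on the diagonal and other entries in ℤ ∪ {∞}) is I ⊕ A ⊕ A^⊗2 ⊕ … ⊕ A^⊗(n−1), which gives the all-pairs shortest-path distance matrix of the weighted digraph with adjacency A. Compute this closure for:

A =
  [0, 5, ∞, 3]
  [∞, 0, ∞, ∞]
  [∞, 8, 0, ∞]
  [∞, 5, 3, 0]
Closure =
  [0, 5, 6, 3]
  [∞, 0, ∞, ∞]
  [∞, 8, 0, ∞]
  [∞, 5, 3, 0]

This is the Floyd-Warshall all-pairs shortest-path computation. For each intermediate vertex k = 0, 1, …, 3, update dist[i][j] ← min(dist[i][j], dist[i][k] + dist[k][j]). The final matrix gives, for each (i, j), the minimum total weight of any directed path from i to j (possibly empty when i = j).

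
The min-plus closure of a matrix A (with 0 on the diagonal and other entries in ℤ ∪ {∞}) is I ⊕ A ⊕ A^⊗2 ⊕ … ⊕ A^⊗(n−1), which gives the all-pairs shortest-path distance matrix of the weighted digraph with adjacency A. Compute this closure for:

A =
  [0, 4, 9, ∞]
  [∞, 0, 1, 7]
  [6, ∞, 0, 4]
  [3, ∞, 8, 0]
Closure =
  [0, 4, 5, 9]
  [7, 0, 1, 5]
  [6, 10, 0, 4]
  [3, 7, 8, 0]

This is the Floyd-Warshall all-pairs shortest-path computation. For each intermediate vertex k = 0, 1, …, 3, update dist[i][j] ← min(dist[i][j], dist[i][k] + dist[k][j]). The final matrix gives, for each (i, j), the minimum total weight of any directed path from i to j (possibly empty when i = j).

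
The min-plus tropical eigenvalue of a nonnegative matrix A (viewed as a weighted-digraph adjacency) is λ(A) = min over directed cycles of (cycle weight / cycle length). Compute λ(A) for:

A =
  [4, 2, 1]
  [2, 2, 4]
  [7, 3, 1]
λ(A) = 1

Enumerate directed cycles and compute their means (weight / length). Sample:
  cycle 0 → 0: weight = 4, length = 1, mean = 4/1 ≈ 4.000
  cycle 1 → 1: weight = 2, length = 1, mean = 2/1 ≈ 2.000
  cycle 2 → 2: weight = 1, length = 1, mean = 1/1 ≈ 1.000
  cycle 0 → 1 → 0: weight = 4, length = 2, mean = 4/2 ≈ 2.000
  cycle 0 → 2 → 0: weight = 8, length = 2, mean = 8/2 ≈ 4.000
  cycle 1 → 0 → 1: weight = 4, length = 2, mean = 4/2 ≈ 2.000
Minimum mean = 1.000, attained e.g. along the cycle 2 → 2 with weight 1 and length 1. So λ(A) = 1/1 = 1.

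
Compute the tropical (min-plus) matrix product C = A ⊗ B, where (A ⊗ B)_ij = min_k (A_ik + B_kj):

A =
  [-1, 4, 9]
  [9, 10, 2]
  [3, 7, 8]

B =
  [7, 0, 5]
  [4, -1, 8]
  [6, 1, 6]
A ⊗ B =
  [6, -1, 4]
  [8, 3, 8]
  [10, 3, 8]

Apply the min-plus product entry-by-entry:
  C[0][0] = min over k of (A[0][0] + B[0][0] = -1 + 7 = 6, A[0][1] + B[1][0] = 4 + 4 = 8, A[0][2] + B[2][0] = 9 + 6 = 15) = 6 (attained at k = 0)
  C[0][1] = min over k of (A[0][0] + B[0][1] = -1 + 0 = -1, A[0][1] + B[1][1] = 4 + -1 = 3, A[0][2] + B[2][1] = 9 + 1 = 10) = -1 (attained at k = 0)
  C[0][2] = min over k of (A[0][0] + B[0][2] = -1 + 5 = 4, A[0][1] + B[1][2] = 4 + 8 = 12, A[0][2] + B[2][2] = 9 + 6 = 15) = 4 (attained at k = 0)
  C[1][0] = min over k of (A[1][0] + B[0][0] = 9 + 7 = 16, A[1][1] + B[1][0] = 10 + 4 = 14, A[1][2] + B[2][0] = 2 + 6 = 8) = 8 (attained at k = 2)
  C[1][1] = min over k of (A[1][0] + B[0][1] = 9 + 0 = 9, A[1][1] + B[1][1] = 10 + -1 = 9, A[1][2] + B[2][1] = 2 + 1 = 3) = 3 (attained at k = 2)
  C[1][2] = min over k of (A[1][0] + B[0][2] = 9 + 5 = 14, A[1][1] + B[1][2] = 10 + 8 = 18, A[1][2] + B[2][2] = 2 + 6 = 8) = 8 (attained at k = 2)
  C[2][0] = min over k of (A[2][0] + B[0][0] = 3 + 7 = 10, A[2][1] + B[1][0] = 7 + 4 = 11, A[2][2] + B[2][0] = 8 + 6 = 14) = 10 (attained at k = 0)
  C[2][1] = min over k of (A[2][0] + B[0][1] = 3 + 0 = 3, A[2][1] + B[1][1] = 7 + -1 = 6, A[2][2] + B[2][1] = 8 + 1 = 9) = 3 (attained at k = 0)
  C[2][2] = min over k of (A[2][0] + B[0][2] = 3 + 5 = 8, A[2][1] + B[1][2] = 7 + 8 = 15, A[2][2] + B[2][2] = 8 + 6 = 14) = 8 (attained at k = 0)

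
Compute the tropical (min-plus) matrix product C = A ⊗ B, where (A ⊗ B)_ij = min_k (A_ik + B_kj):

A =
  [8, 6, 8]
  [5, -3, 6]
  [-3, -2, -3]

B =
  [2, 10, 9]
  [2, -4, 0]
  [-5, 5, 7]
A ⊗ B =
  [3, 2, 6]
  [-1, -7, -3]
  [-8, -6, -2]

Apply the min-plus product entry-by-entry:
  C[0][0] = min over k of (A[0][0] + B[0][0] = 8 + 2 = 10, A[0][1] + B[1][0] = 6 + 2 = 8, A[0][2] + B[2][0] = 8 + -5 = 3) = 3 (attained at k = 2)
  C[0][1] = min over k of (A[0][0] + B[0][1] = 8 + 10 = 18, A[0][1] + B[1][1] = 6 + -4 = 2, A[0][2] + B[2][1] = 8 + 5 = 13) = 2 (attained at k = 1)
  C[0][2] = min over k of (A[0][0] + B[0][2] = 8 + 9 = 17, A[0][1] + B[1][2] = 6 + 0 = 6, A[0][2] + B[2][2] = 8 + 7 = 15) = 6 (attained at k = 1)
  C[1][0] = min over k of (A[1][0] + B[0][0] = 5 + 2 = 7, A[1][1] + B[1][0] = -3 + 2 = -1, A[1][2] + B[2][0] = 6 + -5 = 1) = -1 (attained at k = 1)
  C[1][1] = min over k of (A[1][0] + B[0][1] = 5 + 10 = 15, A[1][1] + B[1][1] = -3 + -4 = -7, A[1][2] + B[2][1] = 6 + 5 = 11) = -7 (attained at k = 1)
  C[1][2] = min over k of (A[1][0] + B[0][2] = 5 + 9 = 14, A[1][1] + B[1][2] = -3 + 0 = -3, A[1][2] + B[2][2] = 6 + 7 = 13) = -3 (attained at k = 1)
  C[2][0] = min over k of (A[2][0] + B[0][0] = -3 + 2 = -1, A[2][1] + B[1][0] = -2 + 2 = 0, A[2][2] + B[2][0] = -3 + -5 = -8) = -8 (attained at k = 2)
  C[2][1] = min over k of (A[2][0] + B[0][1] = -3 + 10 = 7, A[2][1] + B[1][1] = -2 + -4 = -6, A[2][2] + B[2][1] = -3 + 5 = 2) = -6 (attained at k = 1)
  C[2][2] = min over k of (A[2][0] + B[0][2] = -3 + 9 = 6, A[2][1] + B[1][2] = -2 + 0 = -2, A[2][2] + B[2][2] = -3 + 7 = 4) = -2 (attained at k = 1)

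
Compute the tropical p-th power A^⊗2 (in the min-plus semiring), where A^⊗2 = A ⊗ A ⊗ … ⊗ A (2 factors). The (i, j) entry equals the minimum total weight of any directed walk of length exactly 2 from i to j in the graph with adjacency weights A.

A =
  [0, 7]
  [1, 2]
A^⊗2 =
  [0, 7]
  [1, 4]

Each entry (A^⊗2)_ij equals the minimum over all length-2 walks i = v_0 → v_1 → … → v_2 = j of Σ_t A[v_t][v_{t+1}]. For example, for (i, j) = (0, 1) we minimise over 2 possible intermediate vertex sequences; the minimum is 7, attained along the walk 0 → 0 → 1.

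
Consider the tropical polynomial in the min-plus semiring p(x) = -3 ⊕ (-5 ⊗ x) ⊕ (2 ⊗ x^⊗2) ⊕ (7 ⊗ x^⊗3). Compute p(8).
p(8) = -3

A tropical monomial a ⊗ x^⊗i evaluates to a + i · x. Evaluating each term at x = 8:
  Term 0 contributes -3 + 0 · 8 = -3
  Term 1 contributes -5 + 1 · 8 = 3
  Term 2 contributes 2 + 2 · 8 = 18
  Term 3 contributes 7 + 3 · 8 = 31
p(8) = ⊕ of these = min[-3, 3, 18, 31] = -3.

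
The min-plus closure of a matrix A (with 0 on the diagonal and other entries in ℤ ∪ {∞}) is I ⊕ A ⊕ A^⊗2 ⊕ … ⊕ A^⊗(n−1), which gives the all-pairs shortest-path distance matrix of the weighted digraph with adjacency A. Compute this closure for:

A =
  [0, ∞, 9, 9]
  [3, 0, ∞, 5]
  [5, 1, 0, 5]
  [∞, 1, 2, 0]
Closure =
  [0, 10, 9, 9]
  [3, 0, 7, 5]
  [4, 1, 0, 5]
  [4, 1, 2, 0]

This is the Floyd-Warshall all-pairs shortest-path computation. For each intermediate vertex k = 0, 1, …, 3, update dist[i][j] ← min(dist[i][j], dist[i][k] + dist[k][j]). The final matrix gives, for each (i, j), the minimum total weight of any directed path from i to j (possibly empty when i = j).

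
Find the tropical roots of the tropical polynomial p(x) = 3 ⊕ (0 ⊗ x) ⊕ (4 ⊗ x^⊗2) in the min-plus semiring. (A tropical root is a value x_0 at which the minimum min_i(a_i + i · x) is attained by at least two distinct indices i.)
Roots: {-4, 3}

Each tropical root is a break point of the lower envelope of the lines y = a_i + i · x (there are 3 lines, with slopes 0, 1, ..., 2). Only the lines that attain the minimum somewhere contribute to roots; other lines are dominated. Here the surviving (envelope) indices are i = 2, i = 1, i = 0.
Intersections between consecutive envelope lines give the roots: for adjacent envelope indices i < j the intersection is x = (a_i − a_j) / (j − i). Reading off the sorted break points: {-4, 3}.
Verification: at each break x_0, at least two indices attain the minimum of min_i(a_i + i · x_0).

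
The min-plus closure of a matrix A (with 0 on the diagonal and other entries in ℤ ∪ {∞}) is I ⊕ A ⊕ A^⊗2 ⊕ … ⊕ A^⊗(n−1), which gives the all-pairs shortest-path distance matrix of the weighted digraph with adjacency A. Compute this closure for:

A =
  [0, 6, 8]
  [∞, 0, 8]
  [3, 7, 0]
Closure =
  [0, 6, 8]
  [11, 0, 8]
  [3, 7, 0]

This is the Floyd-Warshall all-pairs shortest-path computation. For each intermediate vertex k = 0, 1, …, 2, update dist[i][j] ← min(dist[i][j], dist[i][k] + dist[k][j]). The final matrix gives, for each (i, j), the minimum total weight of any directed path from i to j (possibly empty when i = j).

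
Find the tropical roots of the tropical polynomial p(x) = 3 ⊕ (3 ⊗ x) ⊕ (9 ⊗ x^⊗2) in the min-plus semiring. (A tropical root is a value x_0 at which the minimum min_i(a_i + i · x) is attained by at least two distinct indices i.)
Roots: {-6, 0}

Each tropical root is a break point of the lower envelope of the lines y = a_i + i · x (there are 3 lines, with slopes 0, 1, ..., 2). Only the lines that attain the minimum somewhere contribute to roots; other lines are dominated. Here the surviving (envelope) indices are i = 2, i = 1, i = 0.
Intersections between consecutive envelope lines give the roots: for adjacent envelope indices i < j the intersection is x = (a_i − a_j) / (j − i). Reading off the sorted break points: {-6, 0}.
Verification: at each break x_0, at least two indices attain the minimum of min_i(a_i + i · x_0).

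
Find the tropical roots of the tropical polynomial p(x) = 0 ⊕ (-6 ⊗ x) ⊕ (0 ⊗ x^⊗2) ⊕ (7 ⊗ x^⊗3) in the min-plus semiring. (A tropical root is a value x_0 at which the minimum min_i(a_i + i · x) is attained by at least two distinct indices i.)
Roots: {-7, -6, 6}

Each tropical root is a break point of the lower envelope of the lines y = a_i + i · x (there are 4 lines, with slopes 0, 1, ..., 3). Only the lines that attain the minimum somewhere contribute to roots; other lines are dominated. Here the surviving (envelope) indices are i = 3, i = 2, i = 1, i = 0.
Intersections between consecutive envelope lines give the roots: for adjacent envelope indices i < j the intersection is x = (a_i − a_j) / (j − i). Reading off the sorted break points: {-7, -6, 6}.
Verification: at each break x_0, at least two indices attain the minimum of min_i(a_i + i · x_0).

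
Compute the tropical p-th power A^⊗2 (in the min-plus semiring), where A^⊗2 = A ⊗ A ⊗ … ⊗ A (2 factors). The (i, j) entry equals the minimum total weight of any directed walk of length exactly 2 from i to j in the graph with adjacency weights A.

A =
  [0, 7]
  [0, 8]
A^⊗2 =
  [0, 7]
  [0, 7]

Each entry (A^⊗2)_ij equals the minimum over all length-2 walks i = v_0 → v_1 → … → v_2 = j of Σ_t A[v_t][v_{t+1}]. For example, for (i, j) = (0, 1) we minimise over 2 possible intermediate vertex sequences; the minimum is 7, attained along the walk 0 → 0 → 1.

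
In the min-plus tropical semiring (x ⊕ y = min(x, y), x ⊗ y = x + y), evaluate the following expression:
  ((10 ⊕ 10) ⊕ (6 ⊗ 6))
((10 ⊕ 10) ⊕ (6 ⊗ 6)) = 10

Expand innermost to outermost. Recall ⊕ takes the minimum of its arguments and ⊗ takes their sum. Working out the expression ((10 ⊕ 10) ⊕ (6 ⊗ 6)) gives 10.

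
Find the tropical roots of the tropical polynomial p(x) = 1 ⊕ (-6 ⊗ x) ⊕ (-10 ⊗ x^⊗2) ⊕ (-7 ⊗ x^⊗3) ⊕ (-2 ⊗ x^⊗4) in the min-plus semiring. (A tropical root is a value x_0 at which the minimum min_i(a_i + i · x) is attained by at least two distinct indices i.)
Roots: {-5, -3, 4, 7}

Each tropical root is a break point of the lower envelope of the lines y = a_i + i · x (there are 5 lines, with slopes 0, 1, ..., 4). Only the lines that attain the minimum somewhere contribute to roots; other lines are dominated. Here the surviving (envelope) indices are i = 4, i = 3, i = 2, i = 1, i = 0.
Intersections between consecutive envelope lines give the roots: for adjacent envelope indices i < j the intersection is x = (a_i − a_j) / (j − i). Reading off the sorted break points: {-5, -3, 4, 7}.
Verification: at each break x_0, at least two indices attain the minimum of min_i(a_i + i · x_0).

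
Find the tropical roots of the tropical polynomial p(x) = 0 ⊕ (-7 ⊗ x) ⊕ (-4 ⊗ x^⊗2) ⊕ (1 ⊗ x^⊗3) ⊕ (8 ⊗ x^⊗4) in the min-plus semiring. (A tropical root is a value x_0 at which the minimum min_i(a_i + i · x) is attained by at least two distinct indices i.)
Roots: {-7, -5, -3, 7}

Each tropical root is a break point of the lower envelope of the lines y = a_i + i · x (there are 5 lines, with slopes 0, 1, ..., 4). Only the lines that attain the minimum somewhere contribute to roots; other lines are dominated. Here the surviving (envelope) indices are i = 4, i = 3, i = 2, i = 1, i = 0.
Intersections between consecutive envelope lines give the roots: for adjacent envelope indices i < j the intersection is x = (a_i − a_j) / (j − i). Reading off the sorted break points: {-7, -5, -3, 7}.
Verification: at each break x_0, at least two indices attain the minimum of min_i(a_i + i · x_0).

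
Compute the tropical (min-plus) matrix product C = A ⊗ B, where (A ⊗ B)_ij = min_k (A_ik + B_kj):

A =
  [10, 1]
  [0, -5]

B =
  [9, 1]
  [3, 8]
A ⊗ B =
  [4, 9]
  [-2, 1]

Apply the min-plus product entry-by-entry:
  C[0][0] = min over k of (A[0][0] + B[0][0] = 10 + 9 = 19, A[0][1] + B[1][0] = 1 + 3 = 4) = 4 (attained at k = 1)
  C[0][1] = min over k of (A[0][0] + B[0][1] = 10 + 1 = 11, A[0][1] + B[1][1] = 1 + 8 = 9) = 9 (attained at k = 1)
  C[1][0] = min over k of (A[1][0] + B[0][0] = 0 + 9 = 9, A[1][1] + B[1][0] = -5 + 3 = -2) = -2 (attained at k = 1)
  C[1][1] = min over k of (A[1][0] + B[0][1] = 0 + 1 = 1, A[1][1] + B[1][1] = -5 + 8 = 3) = 1 (attained at k = 0)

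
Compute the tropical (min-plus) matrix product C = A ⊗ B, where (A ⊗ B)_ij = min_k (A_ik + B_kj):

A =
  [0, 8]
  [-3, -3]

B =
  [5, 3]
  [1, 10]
A ⊗ B =
  [5, 3]
  [-2, 0]

Apply the min-plus product entry-by-entry:
  C[0][0] = min over k of (A[0][0] + B[0][0] = 0 + 5 = 5, A[0][1] + B[1][0] = 8 + 1 = 9) = 5 (attained at k = 0)
  C[0][1] = min over k of (A[0][0] + B[0][1] = 0 + 3 = 3, A[0][1] + B[1][1] = 8 + 10 = 18) = 3 (attained at k = 0)
  C[1][0] = min over k of (A[1][0] + B[0][0] = -3 + 5 = 2, A[1][1] + B[1][0] = -3 + 1 = -2) = -2 (attained at k = 1)
  C[1][1] = min over k of (A[1][0] + B[0][1] = -3 + 3 = 0, A[1][1] + B[1][1] = -3 + 10 = 7) = 0 (attained at k = 0)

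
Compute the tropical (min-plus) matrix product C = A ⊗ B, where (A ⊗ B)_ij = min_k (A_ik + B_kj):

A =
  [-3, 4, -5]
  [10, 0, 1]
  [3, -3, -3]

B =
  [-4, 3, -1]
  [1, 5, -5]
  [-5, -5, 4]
A ⊗ B =
  [-10, -10, -4]
  [-4, -4, -5]
  [-8, -8, -8]

Apply the min-plus product entry-by-entry:
  C[0][0] = min over k of (A[0][0] + B[0][0] = -3 + -4 = -7, A[0][1] + B[1][0] = 4 + 1 = 5, A[0][2] + B[2][0] = -5 + -5 = -10) = -10 (attained at k = 2)
  C[0][1] = min over k of (A[0][0] + B[0][1] = -3 + 3 = 0, A[0][1] + B[1][1] = 4 + 5 = 9, A[0][2] + B[2][1] = -5 + -5 = -10) = -10 (attained at k = 2)
  C[0][2] = min over k of (A[0][0] + B[0][2] = -3 + -1 = -4, A[0][1] + B[1][2] = 4 + -5 = -1, A[0][2] + B[2][2] = -5 + 4 = -1) = -4 (attained at k = 0)
  C[1][0] = min over k of (A[1][0] + B[0][0] = 10 + -4 = 6, A[1][1] + B[1][0] = 0 + 1 = 1, A[1][2] + B[2][0] = 1 + -5 = -4) = -4 (attained at k = 2)
  C[1][1] = min over k of (A[1][0] + B[0][1] = 10 + 3 = 13, A[1][1] + B[1][1] = 0 + 5 = 5, A[1][2] + B[2][1] = 1 + -5 = -4) = -4 (attained at k = 2)
  C[1][2] = min over k of (A[1][0] + B[0][2] = 10 + -1 = 9, A[1][1] + B[1][2] = 0 + -5 = -5, A[1][2] + B[2][2] = 1 + 4 = 5) = -5 (attained at k = 1)
  C[2][0] = min over k of (A[2][0] + B[0][0] = 3 + -4 = -1, A[2][1] + B[1][0] = -3 + 1 = -2, A[2][2] + B[2][0] = -3 + -5 = -8) = -8 (attained at k = 2)
  C[2][1] = min over k of (A[2][0] + B[0][1] = 3 + 3 = 6, A[2][1] + B[1][1] = -3 + 5 = 2, A[2][2] + B[2][1] = -3 + -5 = -8) = -8 (attained at k = 2)
  C[2][2] = min over k of (A[2][0] + B[0][2] = 3 + -1 = 2, A[2][1] + B[1][2] = -3 + -5 = -8, A[2][2] + B[2][2] = -3 + 4 = 1) = -8 (attained at k = 1)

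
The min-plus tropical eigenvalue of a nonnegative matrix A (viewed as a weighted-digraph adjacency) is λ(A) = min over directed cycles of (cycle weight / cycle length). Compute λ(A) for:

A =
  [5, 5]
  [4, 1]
λ(A) = 1

Enumerate directed cycles and compute their means (weight / length). Sample:
  cycle 0 → 0: weight = 5, length = 1, mean = 5/1 ≈ 5.000
  cycle 1 → 1: weight = 1, length = 1, mean = 1/1 ≈ 1.000
  cycle 0 → 1 → 0: weight = 9, length = 2, mean = 9/2 ≈ 4.500
  cycle 1 → 0 → 1: weight = 9, length = 2, mean = 9/2 ≈ 4.500
Minimum mean = 1.000, attained e.g. along the cycle 1 → 1 with weight 1 and length 1. So λ(A) = 1/1 = 1.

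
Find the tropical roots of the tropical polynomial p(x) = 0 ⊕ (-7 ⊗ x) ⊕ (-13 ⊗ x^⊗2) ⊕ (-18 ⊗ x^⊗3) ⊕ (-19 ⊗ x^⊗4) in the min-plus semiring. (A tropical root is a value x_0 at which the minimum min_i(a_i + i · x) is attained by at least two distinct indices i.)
Roots: {1, 5, 6, 7}

Each tropical root is a break point of the lower envelope of the lines y = a_i + i · x (there are 5 lines, with slopes 0, 1, ..., 4). Only the lines that attain the minimum somewhere contribute to roots; other lines are dominated. Here the surviving (envelope) indices are i = 4, i = 3, i = 2, i = 1, i = 0.
Intersections between consecutive envelope lines give the roots: for adjacent envelope indices i < j the intersection is x = (a_i − a_j) / (j − i). Reading off the sorted break points: {1, 5, 6, 7}.
Verification: at each break x_0, at least two indices attain the minimum of min_i(a_i + i · x_0).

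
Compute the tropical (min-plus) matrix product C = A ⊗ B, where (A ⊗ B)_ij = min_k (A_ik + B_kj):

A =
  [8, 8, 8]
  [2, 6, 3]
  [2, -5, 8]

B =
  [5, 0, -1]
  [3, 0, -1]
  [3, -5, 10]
A ⊗ B =
  [11, 3, 7]
  [6, -2, 1]
  [-2, -5, -6]

Apply the min-plus product entry-by-entry:
  C[0][0] = min over k of (A[0][0] + B[0][0] = 8 + 5 = 13, A[0][1] + B[1][0] = 8 + 3 = 11, A[0][2] + B[2][0] = 8 + 3 = 11) = 11 (attained at k = 1)
  C[0][1] = min over k of (A[0][0] + B[0][1] = 8 + 0 = 8, A[0][1] + B[1][1] = 8 + 0 = 8, A[0][2] + B[2][1] = 8 + -5 = 3) = 3 (attained at k = 2)
  C[0][2] = min over k of (A[0][0] + B[0][2] = 8 + -1 = 7, A[0][1] + B[1][2] = 8 + -1 = 7, A[0][2] + B[2][2] = 8 + 10 = 18) = 7 (attained at k = 0)
  C[1][0] = min over k of (A[1][0] + B[0][0] = 2 + 5 = 7, A[1][1] + B[1][0] = 6 + 3 = 9, A[1][2] + B[2][0] = 3 + 3 = 6) = 6 (attained at k = 2)
  C[1][1] = min over k of (A[1][0] + B[0][1] = 2 + 0 = 2, A[1][1] + B[1][1] = 6 + 0 = 6, A[1][2] + B[2][1] = 3 + -5 = -2) = -2 (attained at k = 2)
  C[1][2] = min over k of (A[1][0] + B[0][2] = 2 + -1 = 1, A[1][1] + B[1][2] = 6 + -1 = 5, A[1][2] + B[2][2] = 3 + 10 = 13) = 1 (attained at k = 0)
  C[2][0] = min over k of (A[2][0] + B[0][0] = 2 + 5 = 7, A[2][1] + B[1][0] = -5 + 3 = -2, A[2][2] + B[2][0] = 8 + 3 = 11) = -2 (attained at k = 1)
  C[2][1] = min over k of (A[2][0] + B[0][1] = 2 + 0 = 2, A[2][1] + B[1][1] = -5 + 0 = -5, A[2][2] + B[2][1] = 8 + -5 = 3) = -5 (attained at k = 1)
  C[2][2] = min over k of (A[2][0] + B[0][2] = 2 + -1 = 1, A[2][1] + B[1][2] = -5 + -1 = -6, A[2][2] + B[2][2] = 8 + 10 = 18) = -6 (attained at k = 1)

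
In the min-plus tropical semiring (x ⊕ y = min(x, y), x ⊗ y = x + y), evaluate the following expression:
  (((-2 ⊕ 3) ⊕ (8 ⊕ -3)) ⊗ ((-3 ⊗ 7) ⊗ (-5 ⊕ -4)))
(((-2 ⊕ 3) ⊕ (8 ⊕ -3)) ⊗ ((-3 ⊗ 7) ⊗ (-5 ⊕ -4))) = -4

Expand innermost to outermost. Recall ⊕ takes the minimum of its arguments and ⊗ takes their sum. Working out the expression (((-2 ⊕ 3) ⊕ (8 ⊕ -3)) ⊗ ((-3 ⊗ 7) ⊗ (-5 ⊕ -4))) gives -4.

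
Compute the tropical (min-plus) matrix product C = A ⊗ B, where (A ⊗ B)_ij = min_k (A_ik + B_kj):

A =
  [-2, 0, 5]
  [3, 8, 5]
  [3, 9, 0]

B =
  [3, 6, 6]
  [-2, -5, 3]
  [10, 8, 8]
A ⊗ B =
  [-2, -5, 3]
  [6, 3, 9]
  [6, 4, 8]

Apply the min-plus product entry-by-entry:
  C[0][0] = min over k of (A[0][0] + B[0][0] = -2 + 3 = 1, A[0][1] + B[1][0] = 0 + -2 = -2, A[0][2] + B[2][0] = 5 + 10 = 15) = -2 (attained at k = 1)
  C[0][1] = min over k of (A[0][0] + B[0][1] = -2 + 6 = 4, A[0][1] + B[1][1] = 0 + -5 = -5, A[0][2] + B[2][1] = 5 + 8 = 13) = -5 (attained at k = 1)
  C[0][2] = min over k of (A[0][0] + B[0][2] = -2 + 6 = 4, A[0][1] + B[1][2] = 0 + 3 = 3, A[0][2] + B[2][2] = 5 + 8 = 13) = 3 (attained at k = 1)
  C[1][0] = min over k of (A[1][0] + B[0][0] = 3 + 3 = 6, A[1][1] + B[1][0] = 8 + -2 = 6, A[1][2] + B[2][0] = 5 + 10 = 15) = 6 (attained at k = 0)
  C[1][1] = min over k of (A[1][0] + B[0][1] = 3 + 6 = 9, A[1][1] + B[1][1] = 8 + -5 = 3, A[1][2] + B[2][1] = 5 + 8 = 13) = 3 (attained at k = 1)
  C[1][2] = min over k of (A[1][0] + B[0][2] = 3 + 6 = 9, A[1][1] + B[1][2] = 8 + 3 = 11, A[1][2] + B[2][2] = 5 + 8 = 13) = 9 (attained at k = 0)
  C[2][0] = min over k of (A[2][0] + B[0][0] = 3 + 3 = 6, A[2][1] + B[1][0] = 9 + -2 = 7, A[2][2] + B[2][0] = 0 + 10 = 10) = 6 (attained at k = 0)
  C[2][1] = min over k of (A[2][0] + B[0][1] = 3 + 6 = 9, A[2][1] + B[1][1] = 9 + -5 = 4, A[2][2] + B[2][1] = 0 + 8 = 8) = 4 (attained at k = 1)
  C[2][2] = min over k of (A[2][0] + B[0][2] = 3 + 6 = 9, A[2][1] + B[1][2] = 9 + 3 = 12, A[2][2] + B[2][2] = 0 + 8 = 8) = 8 (attained at k = 2)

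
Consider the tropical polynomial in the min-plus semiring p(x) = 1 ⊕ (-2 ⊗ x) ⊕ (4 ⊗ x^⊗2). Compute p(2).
p(2) = 0

A tropical monomial a ⊗ x^⊗i evaluates to a + i · x. Evaluating each term at x = 2:
  Term 0 contributes 1 + 0 · 2 = 1
  Term 1 contributes -2 + 1 · 2 = 0
  Term 2 contributes 4 + 2 · 2 = 8
p(2) = ⊕ of these = min[1, 0, 8] = 0.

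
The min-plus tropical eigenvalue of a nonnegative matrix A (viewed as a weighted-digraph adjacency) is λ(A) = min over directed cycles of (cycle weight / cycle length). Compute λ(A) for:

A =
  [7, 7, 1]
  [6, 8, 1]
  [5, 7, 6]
λ(A) = 3

Enumerate directed cycles and compute their means (weight / length). Sample:
  cycle 0 → 0: weight = 7, length = 1, mean = 7/1 ≈ 7.000
  cycle 1 → 1: weight = 8, length = 1, mean = 8/1 ≈ 8.000
  cycle 2 → 2: weight = 6, length = 1, mean = 6/1 ≈ 6.000
  cycle 0 → 1 → 0: weight = 13, length = 2, mean = 13/2 ≈ 6.500
  cycle 0 → 2 → 0: weight = 6, length = 2, mean = 6/2 ≈ 3.000
  cycle 1 → 0 → 1: weight = 13, length = 2, mean = 13/2 ≈ 6.500
Minimum mean = 3.000, attained e.g. along the cycle 0 → 2 → 0 with weight 6 and length 2. So λ(A) = 6/2 = 3.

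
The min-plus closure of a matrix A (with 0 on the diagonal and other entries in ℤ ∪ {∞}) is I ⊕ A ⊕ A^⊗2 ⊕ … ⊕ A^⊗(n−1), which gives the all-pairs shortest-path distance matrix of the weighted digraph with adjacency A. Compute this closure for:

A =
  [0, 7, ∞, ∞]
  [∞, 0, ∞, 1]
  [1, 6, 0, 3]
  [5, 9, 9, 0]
Closure =
  [0, 7, 17, 8]
  [6, 0, 10, 1]
  [1, 6, 0, 3]
  [5, 9, 9, 0]

This is the Floyd-Warshall all-pairs shortest-path computation. For each intermediate vertex k = 0, 1, …, 3, update dist[i][j] ← min(dist[i][j], dist[i][k] + dist[k][j]). The final matrix gives, for each (i, j), the minimum total weight of any directed path from i to j (possibly empty when i = j).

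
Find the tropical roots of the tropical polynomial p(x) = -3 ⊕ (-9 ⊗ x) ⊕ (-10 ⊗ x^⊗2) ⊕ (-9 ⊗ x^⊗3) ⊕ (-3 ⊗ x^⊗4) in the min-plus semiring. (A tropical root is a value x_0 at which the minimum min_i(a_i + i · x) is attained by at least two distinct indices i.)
Roots: {-6, -1, 1, 6}

Each tropical root is a break point of the lower envelope of the lines y = a_i + i · x (there are 5 lines, with slopes 0, 1, ..., 4). Only the lines that attain the minimum somewhere contribute to roots; other lines are dominated. Here the surviving (envelope) indices are i = 4, i = 3, i = 2, i = 1, i = 0.
Intersections between consecutive envelope lines give the roots: for adjacent envelope indices i < j the intersection is x = (a_i − a_j) / (j − i). Reading off the sorted break points: {-6, -1, 1, 6}.
Verification: at each break x_0, at least two indices attain the minimum of min_i(a_i + i · x_0).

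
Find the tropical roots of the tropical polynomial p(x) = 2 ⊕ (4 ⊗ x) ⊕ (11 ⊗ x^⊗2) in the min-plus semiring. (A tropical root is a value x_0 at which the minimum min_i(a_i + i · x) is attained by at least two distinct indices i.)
Roots: {-7, -2}

Each tropical root is a break point of the lower envelope of the lines y = a_i + i · x (there are 3 lines, with slopes 0, 1, ..., 2). Only the lines that attain the minimum somewhere contribute to roots; other lines are dominated. Here the surviving (envelope) indices are i = 2, i = 1, i = 0.
Intersections between consecutive envelope lines give the roots: for adjacent envelope indices i < j the intersection is x = (a_i − a_j) / (j − i). Reading off the sorted break points: {-7, -2}.
Verification: at each break x_0, at least two indices attain the minimum of min_i(a_i + i · x_0).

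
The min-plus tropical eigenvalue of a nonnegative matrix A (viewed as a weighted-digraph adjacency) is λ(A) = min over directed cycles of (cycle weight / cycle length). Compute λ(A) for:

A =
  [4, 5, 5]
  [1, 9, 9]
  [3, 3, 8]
λ(A) = 3

Enumerate directed cycles and compute their means (weight / length). Sample:
  cycle 0 → 0: weight = 4, length = 1, mean = 4/1 ≈ 4.000
  cycle 1 → 1: weight = 9, length = 1, mean = 9/1 ≈ 9.000
  cycle 2 → 2: weight = 8, length = 1, mean = 8/1 ≈ 8.000
  cycle 0 → 1 → 0: weight = 6, length = 2, mean = 6/2 ≈ 3.000
  cycle 0 → 2 → 0: weight = 8, length = 2, mean = 8/2 ≈ 4.000
  cycle 1 → 0 → 1: weight = 6, length = 2, mean = 6/2 ≈ 3.000
Minimum mean = 3.000, attained e.g. along the cycle 0 → 1 → 0 with weight 6 and length 2. So λ(A) = 6/2 = 3.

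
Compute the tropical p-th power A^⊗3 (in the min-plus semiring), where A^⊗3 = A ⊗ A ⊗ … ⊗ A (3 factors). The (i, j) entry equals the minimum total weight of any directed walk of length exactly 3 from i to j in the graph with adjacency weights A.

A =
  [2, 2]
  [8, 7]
A^⊗3 =
  [6, 6]
  [12, 12]

Each entry (A^⊗3)_ij equals the minimum over all length-3 walks i = v_0 → v_1 → … → v_3 = j of Σ_t A[v_t][v_{t+1}]. For example, for (i, j) = (0, 1) we minimise over 4 possible intermediate vertex sequences; the minimum is 6, attained along the walk 0 → 0 → 0 → 1.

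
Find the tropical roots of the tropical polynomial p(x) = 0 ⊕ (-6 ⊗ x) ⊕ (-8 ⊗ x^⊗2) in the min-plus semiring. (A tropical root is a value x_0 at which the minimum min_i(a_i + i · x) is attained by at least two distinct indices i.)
Roots: {2, 6}

Each tropical root is a break point of the lower envelope of the lines y = a_i + i · x (there are 3 lines, with slopes 0, 1, ..., 2). Only the lines that attain the minimum somewhere contribute to roots; other lines are dominated. Here the surviving (envelope) indices are i = 2, i = 1, i = 0.
Intersections between consecutive envelope lines give the roots: for adjacent envelope indices i < j the intersection is x = (a_i − a_j) / (j − i). Reading off the sorted break points: {2, 6}.
Verification: at each break x_0, at least two indices attain the minimum of min_i(a_i + i · x_0).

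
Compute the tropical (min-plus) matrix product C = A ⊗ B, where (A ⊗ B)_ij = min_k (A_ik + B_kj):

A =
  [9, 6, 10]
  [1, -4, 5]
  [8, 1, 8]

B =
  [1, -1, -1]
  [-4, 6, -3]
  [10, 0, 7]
A ⊗ B =
  [2, 8, 3]
  [-8, 0, -7]
  [-3, 7, -2]

Apply the min-plus product entry-by-entry:
  C[0][0] = min over k of (A[0][0] + B[0][0] = 9 + 1 = 10, A[0][1] + B[1][0] = 6 + -4 = 2, A[0][2] + B[2][0] = 10 + 10 = 20) = 2 (attained at k = 1)
  C[0][1] = min over k of (A[0][0] + B[0][1] = 9 + -1 = 8, A[0][1] + B[1][1] = 6 + 6 = 12, A[0][2] + B[2][1] = 10 + 0 = 10) = 8 (attained at k = 0)
  C[0][2] = min over k of (A[0][0] + B[0][2] = 9 + -1 = 8, A[0][1] + B[1][2] = 6 + -3 = 3, A[0][2] + B[2][2] = 10 + 7 = 17) = 3 (attained at k = 1)
  C[1][0] = min over k of (A[1][0] + B[0][0] = 1 + 1 = 2, A[1][1] + B[1][0] = -4 + -4 = -8, A[1][2] + B[2][0] = 5 + 10 = 15) = -8 (attained at k = 1)
  C[1][1] = min over k of (A[1][0] + B[0][1] = 1 + -1 = 0, A[1][1] + B[1][1] = -4 + 6 = 2, A[1][2] + B[2][1] = 5 + 0 = 5) = 0 (attained at k = 0)
  C[1][2] = min over k of (A[1][0] + B[0][2] = 1 + -1 = 0, A[1][1] + B[1][2] = -4 + -3 = -7, A[1][2] + B[2][2] = 5 + 7 = 12) = -7 (attained at k = 1)
  C[2][0] = min over k of (A[2][0] + B[0][0] = 8 + 1 = 9, A[2][1] + B[1][0] = 1 + -4 = -3, A[2][2] + B[2][0] = 8 + 10 = 18) = -3 (attained at k = 1)
  C[2][1] = min over k of (A[2][0] + B[0][1] = 8 + -1 = 7, A[2][1] + B[1][1] = 1 + 6 = 7, A[2][2] + B[2][1] = 8 + 0 = 8) = 7 (attained at k = 0)
  C[2][2] = min over k of (A[2][0] + B[0][2] = 8 + -1 = 7, A[2][1] + B[1][2] = 1 + -3 = -2, A[2][2] + B[2][2] = 8 + 7 = 15) = -2 (attained at k = 1)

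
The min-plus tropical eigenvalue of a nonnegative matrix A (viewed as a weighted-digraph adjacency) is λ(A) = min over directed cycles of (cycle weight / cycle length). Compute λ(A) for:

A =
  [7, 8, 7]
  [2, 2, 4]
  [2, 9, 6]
λ(A) = 2

Enumerate directed cycles and compute their means (weight / length). Sample:
  cycle 0 → 0: weight = 7, length = 1, mean = 7/1 ≈ 7.000
  cycle 1 → 1: weight = 2, length = 1, mean = 2/1 ≈ 2.000
  cycle 2 → 2: weight = 6, length = 1, mean = 6/1 ≈ 6.000
  cycle 0 → 1 → 0: weight = 10, length = 2, mean = 10/2 ≈ 5.000
  cycle 0 → 2 → 0: weight = 9, length = 2, mean = 9/2 ≈ 4.500
  cycle 1 → 0 → 1: weight = 10, length = 2, mean = 10/2 ≈ 5.000
Minimum mean = 2.000, attained e.g. along the cycle 1 → 1 with weight 2 and length 1. So λ(A) = 2/1 = 2.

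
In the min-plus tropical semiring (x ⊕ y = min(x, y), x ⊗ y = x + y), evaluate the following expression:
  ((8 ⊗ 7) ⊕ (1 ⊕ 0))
((8 ⊗ 7) ⊕ (1 ⊕ 0)) = 0

Expand innermost to outermost. Recall ⊕ takes the minimum of its arguments and ⊗ takes their sum. Working out the expression ((8 ⊗ 7) ⊕ (1 ⊕ 0)) gives 0.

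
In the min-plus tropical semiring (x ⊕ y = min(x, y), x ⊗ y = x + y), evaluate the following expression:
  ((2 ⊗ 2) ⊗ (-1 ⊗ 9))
((2 ⊗ 2) ⊗ (-1 ⊗ 9)) = 12

Expand innermost to outermost. Recall ⊕ takes the minimum of its arguments and ⊗ takes their sum. Working out the expression ((2 ⊗ 2) ⊗ (-1 ⊗ 9)) gives 12.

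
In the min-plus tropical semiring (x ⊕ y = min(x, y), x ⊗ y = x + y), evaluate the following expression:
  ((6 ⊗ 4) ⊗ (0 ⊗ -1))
((6 ⊗ 4) ⊗ (0 ⊗ -1)) = 9

Expand innermost to outermost. Recall ⊕ takes the minimum of its arguments and ⊗ takes their sum. Working out the expression ((6 ⊗ 4) ⊗ (0 ⊗ -1)) gives 9.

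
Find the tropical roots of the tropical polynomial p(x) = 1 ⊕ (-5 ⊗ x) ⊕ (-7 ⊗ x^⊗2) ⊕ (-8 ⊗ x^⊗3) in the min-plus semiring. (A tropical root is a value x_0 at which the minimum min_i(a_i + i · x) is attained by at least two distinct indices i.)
Roots: {1, 2, 6}

Each tropical root is a break point of the lower envelope of the lines y = a_i + i · x (there are 4 lines, with slopes 0, 1, ..., 3). Only the lines that attain the minimum somewhere contribute to roots; other lines are dominated. Here the surviving (envelope) indices are i = 3, i = 2, i = 1, i = 0.
Intersections between consecutive envelope lines give the roots: for adjacent envelope indices i < j the intersection is x = (a_i − a_j) / (j − i). Reading off the sorted break points: {1, 2, 6}.
Verification: at each break x_0, at least two indices attain the minimum of min_i(a_i + i · x_0).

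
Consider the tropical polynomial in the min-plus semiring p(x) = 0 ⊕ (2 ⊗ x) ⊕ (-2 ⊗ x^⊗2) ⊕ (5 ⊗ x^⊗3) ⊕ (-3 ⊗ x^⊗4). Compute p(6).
p(6) = 0

A tropical monomial a ⊗ x^⊗i evaluates to a + i · x. Evaluating each term at x = 6:
  Term 0 contributes 0 + 0 · 6 = 0
  Term 1 contributes 2 + 1 · 6 = 8
  Term 2 contributes -2 + 2 · 6 = 10
  Term 3 contributes 5 + 3 · 6 = 23
  Term 4 contributes -3 + 4 · 6 = 21
p(6) = ⊕ of these = min[0, 8, 10, 23, 21] = 0.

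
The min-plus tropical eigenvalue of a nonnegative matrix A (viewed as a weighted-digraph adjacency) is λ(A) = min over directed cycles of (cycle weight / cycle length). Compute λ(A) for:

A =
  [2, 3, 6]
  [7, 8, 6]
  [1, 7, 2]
λ(A) = 2

Enumerate directed cycles and compute their means (weight / length). Sample:
  cycle 0 → 0: weight = 2, length = 1, mean = 2/1 ≈ 2.000
  cycle 1 → 1: weight = 8, length = 1, mean = 8/1 ≈ 8.000
  cycle 2 → 2: weight = 2, length = 1, mean = 2/1 ≈ 2.000
  cycle 0 → 1 → 0: weight = 10, length = 2, mean = 10/2 ≈ 5.000
  cycle 0 → 2 → 0: weight = 7, length = 2, mean = 7/2 ≈ 3.500
  cycle 1 → 0 → 1: weight = 10, length = 2, mean = 10/2 ≈ 5.000
Minimum mean = 2.000, attained e.g. along the cycle 0 → 0 with weight 2 and length 1. So λ(A) = 2/1 = 2.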